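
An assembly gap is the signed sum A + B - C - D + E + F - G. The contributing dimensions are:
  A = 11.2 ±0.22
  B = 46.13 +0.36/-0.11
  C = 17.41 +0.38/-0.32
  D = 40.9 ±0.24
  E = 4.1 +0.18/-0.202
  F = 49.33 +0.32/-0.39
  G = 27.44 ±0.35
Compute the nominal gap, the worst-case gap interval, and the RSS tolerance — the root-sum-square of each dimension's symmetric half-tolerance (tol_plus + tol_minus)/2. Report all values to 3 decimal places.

Stack each dimension's contribution:
  +A: nom +11.200 → Σnom=11.200; wc +0.220/-0.220 → slack +0.220/-0.220; half-tol=0.220, Σhalf²=0.048400
  +B: nom +46.130 → Σnom=57.330; wc +0.360/-0.110 → slack +0.580/-0.330; half-tol=0.235, Σhalf²=0.103625
  -C: nom -17.410 → Σnom=39.920; wc +0.320/-0.380 → slack +0.900/-0.710; half-tol=0.350, Σhalf²=0.226125
  -D: nom -40.900 → Σnom=-0.980; wc +0.240/-0.240 → slack +1.140/-0.950; half-tol=0.240, Σhalf²=0.283725
  +E: nom +4.100 → Σnom=3.120; wc +0.180/-0.202 → slack +1.320/-1.152; half-tol=0.191, Σhalf²=0.320206
  +F: nom +49.330 → Σnom=52.450; wc +0.320/-0.390 → slack +1.640/-1.542; half-tol=0.355, Σhalf²=0.446231
  -G: nom -27.440 → Σnom=25.010; wc +0.350/-0.350 → slack +1.990/-1.892; half-tol=0.350, Σhalf²=0.568731
Nominal = 25.010. Worst-case = [25.010 - 1.892, 25.010 + 1.990] = [23.118, 27.000]. RSS = √0.568731 = 0.754.

nominal=25.010 wc=[23.118,27.000] rss=0.754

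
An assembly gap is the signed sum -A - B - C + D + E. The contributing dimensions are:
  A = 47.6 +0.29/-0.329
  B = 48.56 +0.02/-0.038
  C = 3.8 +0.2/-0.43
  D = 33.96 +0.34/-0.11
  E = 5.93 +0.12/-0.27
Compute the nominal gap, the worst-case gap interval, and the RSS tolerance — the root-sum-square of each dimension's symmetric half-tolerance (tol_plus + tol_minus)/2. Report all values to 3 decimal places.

Stack each dimension's contribution:
  -A: nom -47.600 → Σnom=-47.600; wc +0.329/-0.290 → slack +0.329/-0.290; half-tol=0.309, Σhalf²=0.095790
  -B: nom -48.560 → Σnom=-96.160; wc +0.038/-0.020 → slack +0.367/-0.310; half-tol=0.029, Σhalf²=0.096631
  -C: nom -3.800 → Σnom=-99.960; wc +0.430/-0.200 → slack +0.797/-0.510; half-tol=0.315, Σhalf²=0.195856
  +D: nom +33.960 → Σnom=-66.000; wc +0.340/-0.110 → slack +1.137/-0.620; half-tol=0.225, Σhalf²=0.246481
  +E: nom +5.930 → Σnom=-60.070; wc +0.120/-0.270 → slack +1.257/-0.890; half-tol=0.195, Σhalf²=0.284506
Nominal = -60.070. Worst-case = [-60.070 - 0.890, -60.070 + 1.257] = [-60.960, -58.813]. RSS = √0.284506 = 0.533.

nominal=-60.070 wc=[-60.960,-58.813] rss=0.533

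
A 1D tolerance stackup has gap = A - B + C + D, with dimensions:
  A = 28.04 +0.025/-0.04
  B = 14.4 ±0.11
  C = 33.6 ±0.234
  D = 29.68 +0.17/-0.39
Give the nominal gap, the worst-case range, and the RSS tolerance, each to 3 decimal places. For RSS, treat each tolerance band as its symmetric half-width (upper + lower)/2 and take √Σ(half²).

nominal=76.920 wc=[76.146,77.459] rss=0.383

Stack each dimension's contribution:
  +A: nom +28.040 → Σnom=28.040; wc +0.025/-0.040 → slack +0.025/-0.040; half-tol=0.033, Σhalf²=0.001056
  -B: nom -14.400 → Σnom=13.640; wc +0.110/-0.110 → slack +0.135/-0.150; half-tol=0.110, Σhalf²=0.013156
  +C: nom +33.600 → Σnom=47.240; wc +0.234/-0.234 → slack +0.369/-0.384; half-tol=0.234, Σhalf²=0.067912
  +D: nom +29.680 → Σnom=76.920; wc +0.170/-0.390 → slack +0.539/-0.774; half-tol=0.280, Σhalf²=0.146312
Nominal = 76.920. Worst-case = [76.920 - 0.774, 76.920 + 0.539] = [76.146, 77.459]. RSS = √0.146312 = 0.383.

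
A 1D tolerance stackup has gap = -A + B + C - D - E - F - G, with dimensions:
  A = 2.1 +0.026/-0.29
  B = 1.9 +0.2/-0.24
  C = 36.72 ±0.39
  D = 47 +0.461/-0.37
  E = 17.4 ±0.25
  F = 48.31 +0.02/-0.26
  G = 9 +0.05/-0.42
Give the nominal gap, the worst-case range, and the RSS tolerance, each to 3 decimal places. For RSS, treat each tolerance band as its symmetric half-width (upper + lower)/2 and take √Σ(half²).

nominal=-85.190 wc=[-86.627,-83.010] rss=0.732

Stack each dimension's contribution:
  -A: nom -2.100 → Σnom=-2.100; wc +0.290/-0.026 → slack +0.290/-0.026; half-tol=0.158, Σhalf²=0.024964
  +B: nom +1.900 → Σnom=-0.200; wc +0.200/-0.240 → slack +0.490/-0.266; half-tol=0.220, Σhalf²=0.073364
  +C: nom +36.720 → Σnom=36.520; wc +0.390/-0.390 → slack +0.880/-0.656; half-tol=0.390, Σhalf²=0.225464
  -D: nom -47.000 → Σnom=-10.480; wc +0.370/-0.461 → slack +1.250/-1.117; half-tol=0.415, Σhalf²=0.398104
  -E: nom -17.400 → Σnom=-27.880; wc +0.250/-0.250 → slack +1.500/-1.367; half-tol=0.250, Σhalf²=0.460604
  -F: nom -48.310 → Σnom=-76.190; wc +0.260/-0.020 → slack +1.760/-1.387; half-tol=0.140, Σhalf²=0.480204
  -G: nom -9.000 → Σnom=-85.190; wc +0.420/-0.050 → slack +2.180/-1.437; half-tol=0.235, Σhalf²=0.535429
Nominal = -85.190. Worst-case = [-85.190 - 1.437, -85.190 + 2.180] = [-86.627, -83.010]. RSS = √0.535429 = 0.732.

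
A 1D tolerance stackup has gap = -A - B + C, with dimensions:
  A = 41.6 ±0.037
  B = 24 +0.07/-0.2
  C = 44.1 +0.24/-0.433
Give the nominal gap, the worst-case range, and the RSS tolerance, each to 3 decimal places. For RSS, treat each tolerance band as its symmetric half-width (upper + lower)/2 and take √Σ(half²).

nominal=-21.500 wc=[-22.040,-21.023] rss=0.364

Stack each dimension's contribution:
  -A: nom -41.600 → Σnom=-41.600; wc +0.037/-0.037 → slack +0.037/-0.037; half-tol=0.037, Σhalf²=0.001369
  -B: nom -24.000 → Σnom=-65.600; wc +0.200/-0.070 → slack +0.237/-0.107; half-tol=0.135, Σhalf²=0.019594
  +C: nom +44.100 → Σnom=-21.500; wc +0.240/-0.433 → slack +0.477/-0.540; half-tol=0.337, Σhalf²=0.132826
Nominal = -21.500. Worst-case = [-21.500 - 0.540, -21.500 + 0.477] = [-22.040, -21.023]. RSS = √0.132826 = 0.364.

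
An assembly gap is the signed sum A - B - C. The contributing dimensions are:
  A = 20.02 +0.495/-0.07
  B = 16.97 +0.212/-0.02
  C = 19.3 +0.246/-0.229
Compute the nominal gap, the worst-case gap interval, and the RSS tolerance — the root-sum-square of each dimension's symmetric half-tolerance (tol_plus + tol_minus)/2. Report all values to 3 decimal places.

Stack each dimension's contribution:
  +A: nom +20.020 → Σnom=20.020; wc +0.495/-0.070 → slack +0.495/-0.070; half-tol=0.282, Σhalf²=0.079806
  -B: nom -16.970 → Σnom=3.050; wc +0.020/-0.212 → slack +0.515/-0.282; half-tol=0.116, Σhalf²=0.093262
  -C: nom -19.300 → Σnom=-16.250; wc +0.229/-0.246 → slack +0.744/-0.528; half-tol=0.237, Σhalf²=0.149668
Nominal = -16.250. Worst-case = [-16.250 - 0.528, -16.250 + 0.744] = [-16.778, -15.506]. RSS = √0.149668 = 0.387.

nominal=-16.250 wc=[-16.778,-15.506] rss=0.387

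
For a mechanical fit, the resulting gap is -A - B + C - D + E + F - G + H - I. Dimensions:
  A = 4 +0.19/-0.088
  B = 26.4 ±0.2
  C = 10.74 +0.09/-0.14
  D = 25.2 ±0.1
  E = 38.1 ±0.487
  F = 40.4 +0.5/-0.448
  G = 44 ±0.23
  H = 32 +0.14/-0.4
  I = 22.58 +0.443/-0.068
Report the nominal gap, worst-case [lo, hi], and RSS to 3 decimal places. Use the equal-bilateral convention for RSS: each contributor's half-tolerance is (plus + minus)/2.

nominal=-0.940 wc=[-3.578,0.963] rss=0.858

Stack each dimension's contribution:
  -A: nom -4.000 → Σnom=-4.000; wc +0.088/-0.190 → slack +0.088/-0.190; half-tol=0.139, Σhalf²=0.019321
  -B: nom -26.400 → Σnom=-30.400; wc +0.200/-0.200 → slack +0.288/-0.390; half-tol=0.200, Σhalf²=0.059321
  +C: nom +10.740 → Σnom=-19.660; wc +0.090/-0.140 → slack +0.378/-0.530; half-tol=0.115, Σhalf²=0.072546
  -D: nom -25.200 → Σnom=-44.860; wc +0.100/-0.100 → slack +0.478/-0.630; half-tol=0.100, Σhalf²=0.082546
  +E: nom +38.100 → Σnom=-6.760; wc +0.487/-0.487 → slack +0.965/-1.117; half-tol=0.487, Σhalf²=0.319715
  +F: nom +40.400 → Σnom=33.640; wc +0.500/-0.448 → slack +1.465/-1.565; half-tol=0.474, Σhalf²=0.544391
  -G: nom -44.000 → Σnom=-10.360; wc +0.230/-0.230 → slack +1.695/-1.795; half-tol=0.230, Σhalf²=0.597291
  +H: nom +32.000 → Σnom=21.640; wc +0.140/-0.400 → slack +1.835/-2.195; half-tol=0.270, Σhalf²=0.670191
  -I: nom -22.580 → Σnom=-0.940; wc +0.068/-0.443 → slack +1.903/-2.638; half-tol=0.256, Σhalf²=0.735471
Nominal = -0.940. Worst-case = [-0.940 - 2.638, -0.940 + 1.903] = [-3.578, 0.963]. RSS = √0.735471 = 0.858.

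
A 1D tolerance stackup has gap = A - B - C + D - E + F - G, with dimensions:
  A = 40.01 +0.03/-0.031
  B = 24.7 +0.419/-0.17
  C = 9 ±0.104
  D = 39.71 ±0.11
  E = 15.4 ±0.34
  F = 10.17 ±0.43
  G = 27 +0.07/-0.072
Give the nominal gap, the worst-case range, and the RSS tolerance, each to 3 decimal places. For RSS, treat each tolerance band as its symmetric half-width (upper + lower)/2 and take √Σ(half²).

Stack each dimension's contribution:
  +A: nom +40.010 → Σnom=40.010; wc +0.030/-0.031 → slack +0.030/-0.031; half-tol=0.030, Σhalf²=0.000930
  -B: nom -24.700 → Σnom=15.310; wc +0.170/-0.419 → slack +0.200/-0.450; half-tol=0.294, Σhalf²=0.087660
  -C: nom -9.000 → Σnom=6.310; wc +0.104/-0.104 → slack +0.304/-0.554; half-tol=0.104, Σhalf²=0.098476
  +D: nom +39.710 → Σnom=46.020; wc +0.110/-0.110 → slack +0.414/-0.664; half-tol=0.110, Σhalf²=0.110576
  -E: nom -15.400 → Σnom=30.620; wc +0.340/-0.340 → slack +0.754/-1.004; half-tol=0.340, Σhalf²=0.226177
  +F: nom +10.170 → Σnom=40.790; wc +0.430/-0.430 → slack +1.184/-1.434; half-tol=0.430, Σhalf²=0.411076
  -G: nom -27.000 → Σnom=13.790; wc +0.072/-0.070 → slack +1.256/-1.504; half-tol=0.071, Σhalf²=0.416117
Nominal = 13.790. Worst-case = [13.790 - 1.504, 13.790 + 1.256] = [12.286, 15.046]. RSS = √0.416117 = 0.645.

nominal=13.790 wc=[12.286,15.046] rss=0.645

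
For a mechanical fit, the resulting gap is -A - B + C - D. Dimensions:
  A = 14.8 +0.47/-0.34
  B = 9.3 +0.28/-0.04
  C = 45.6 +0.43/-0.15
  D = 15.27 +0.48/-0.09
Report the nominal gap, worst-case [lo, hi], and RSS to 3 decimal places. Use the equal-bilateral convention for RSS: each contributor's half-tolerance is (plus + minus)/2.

nominal=6.230 wc=[4.850,7.130] rss=0.596

Stack each dimension's contribution:
  -A: nom -14.800 → Σnom=-14.800; wc +0.340/-0.470 → slack +0.340/-0.470; half-tol=0.405, Σhalf²=0.164025
  -B: nom -9.300 → Σnom=-24.100; wc +0.040/-0.280 → slack +0.380/-0.750; half-tol=0.160, Σhalf²=0.189625
  +C: nom +45.600 → Σnom=21.500; wc +0.430/-0.150 → slack +0.810/-0.900; half-tol=0.290, Σhalf²=0.273725
  -D: nom -15.270 → Σnom=6.230; wc +0.090/-0.480 → slack +0.900/-1.380; half-tol=0.285, Σhalf²=0.354950
Nominal = 6.230. Worst-case = [6.230 - 1.380, 6.230 + 0.900] = [4.850, 7.130]. RSS = √0.354950 = 0.596.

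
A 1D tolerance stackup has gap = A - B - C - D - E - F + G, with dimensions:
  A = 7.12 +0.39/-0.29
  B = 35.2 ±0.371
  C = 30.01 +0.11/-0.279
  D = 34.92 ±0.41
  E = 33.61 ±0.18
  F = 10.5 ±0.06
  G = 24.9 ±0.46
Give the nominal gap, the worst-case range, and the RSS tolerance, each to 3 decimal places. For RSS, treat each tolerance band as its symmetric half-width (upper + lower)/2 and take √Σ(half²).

nominal=-112.220 wc=[-114.101,-110.070] rss=0.841

Stack each dimension's contribution:
  +A: nom +7.120 → Σnom=7.120; wc +0.390/-0.290 → slack +0.390/-0.290; half-tol=0.340, Σhalf²=0.115600
  -B: nom -35.200 → Σnom=-28.080; wc +0.371/-0.371 → slack +0.761/-0.661; half-tol=0.371, Σhalf²=0.253241
  -C: nom -30.010 → Σnom=-58.090; wc +0.279/-0.110 → slack +1.040/-0.771; half-tol=0.195, Σhalf²=0.291071
  -D: nom -34.920 → Σnom=-93.010; wc +0.410/-0.410 → slack +1.450/-1.181; half-tol=0.410, Σhalf²=0.459171
  -E: nom -33.610 → Σnom=-126.620; wc +0.180/-0.180 → slack +1.630/-1.361; half-tol=0.180, Σhalf²=0.491571
  -F: nom -10.500 → Σnom=-137.120; wc +0.060/-0.060 → slack +1.690/-1.421; half-tol=0.060, Σhalf²=0.495171
  +G: nom +24.900 → Σnom=-112.220; wc +0.460/-0.460 → slack +2.150/-1.881; half-tol=0.460, Σhalf²=0.706771
Nominal = -112.220. Worst-case = [-112.220 - 1.881, -112.220 + 2.150] = [-114.101, -110.070]. RSS = √0.706771 = 0.841.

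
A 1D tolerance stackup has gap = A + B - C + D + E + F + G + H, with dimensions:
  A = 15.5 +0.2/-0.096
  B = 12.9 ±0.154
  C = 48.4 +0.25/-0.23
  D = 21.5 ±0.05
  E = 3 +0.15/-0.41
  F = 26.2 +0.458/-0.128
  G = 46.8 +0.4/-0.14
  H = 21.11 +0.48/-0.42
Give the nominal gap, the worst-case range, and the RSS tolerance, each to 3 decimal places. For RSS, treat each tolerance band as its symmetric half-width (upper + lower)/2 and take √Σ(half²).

Stack each dimension's contribution:
  +A: nom +15.500 → Σnom=15.500; wc +0.200/-0.096 → slack +0.200/-0.096; half-tol=0.148, Σhalf²=0.021904
  +B: nom +12.900 → Σnom=28.400; wc +0.154/-0.154 → slack +0.354/-0.250; half-tol=0.154, Σhalf²=0.045620
  -C: nom -48.400 → Σnom=-20.000; wc +0.230/-0.250 → slack +0.584/-0.500; half-tol=0.240, Σhalf²=0.103220
  +D: nom +21.500 → Σnom=1.500; wc +0.050/-0.050 → slack +0.634/-0.550; half-tol=0.050, Σhalf²=0.105720
  +E: nom +3.000 → Σnom=4.500; wc +0.150/-0.410 → slack +0.784/-0.960; half-tol=0.280, Σhalf²=0.184120
  +F: nom +26.200 → Σnom=30.700; wc +0.458/-0.128 → slack +1.242/-1.088; half-tol=0.293, Σhalf²=0.269969
  +G: nom +46.800 → Σnom=77.500; wc +0.400/-0.140 → slack +1.642/-1.228; half-tol=0.270, Σhalf²=0.342869
  +H: nom +21.110 → Σnom=98.610; wc +0.480/-0.420 → slack +2.122/-1.648; half-tol=0.450, Σhalf²=0.545369
Nominal = 98.610. Worst-case = [98.610 - 1.648, 98.610 + 2.122] = [96.962, 100.732]. RSS = √0.545369 = 0.738.

nominal=98.610 wc=[96.962,100.732] rss=0.738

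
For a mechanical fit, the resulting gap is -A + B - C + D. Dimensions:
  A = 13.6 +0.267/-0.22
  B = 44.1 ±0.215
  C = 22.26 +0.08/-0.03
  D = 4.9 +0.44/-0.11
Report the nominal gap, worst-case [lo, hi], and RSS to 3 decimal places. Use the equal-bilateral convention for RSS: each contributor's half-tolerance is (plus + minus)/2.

nominal=13.140 wc=[12.468,14.045] rss=0.429

Stack each dimension's contribution:
  -A: nom -13.600 → Σnom=-13.600; wc +0.220/-0.267 → slack +0.220/-0.267; half-tol=0.243, Σhalf²=0.059292
  +B: nom +44.100 → Σnom=30.500; wc +0.215/-0.215 → slack +0.435/-0.482; half-tol=0.215, Σhalf²=0.105517
  -C: nom -22.260 → Σnom=8.240; wc +0.030/-0.080 → slack +0.465/-0.562; half-tol=0.055, Σhalf²=0.108542
  +D: nom +4.900 → Σnom=13.140; wc +0.440/-0.110 → slack +0.905/-0.672; half-tol=0.275, Σhalf²=0.184167
Nominal = 13.140. Worst-case = [13.140 - 0.672, 13.140 + 0.905] = [12.468, 14.045]. RSS = √0.184167 = 0.429.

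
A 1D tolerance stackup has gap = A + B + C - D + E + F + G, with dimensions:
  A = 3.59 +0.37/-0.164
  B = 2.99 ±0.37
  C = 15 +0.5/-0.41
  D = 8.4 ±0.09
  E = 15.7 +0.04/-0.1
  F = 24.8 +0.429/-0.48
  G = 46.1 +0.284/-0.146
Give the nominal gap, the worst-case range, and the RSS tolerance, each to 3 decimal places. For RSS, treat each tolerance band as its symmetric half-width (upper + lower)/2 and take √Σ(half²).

Stack each dimension's contribution:
  +A: nom +3.590 → Σnom=3.590; wc +0.370/-0.164 → slack +0.370/-0.164; half-tol=0.267, Σhalf²=0.071289
  +B: nom +2.990 → Σnom=6.580; wc +0.370/-0.370 → slack +0.740/-0.534; half-tol=0.370, Σhalf²=0.208189
  +C: nom +15.000 → Σnom=21.580; wc +0.500/-0.410 → slack +1.240/-0.944; half-tol=0.455, Σhalf²=0.415214
  -D: nom -8.400 → Σnom=13.180; wc +0.090/-0.090 → slack +1.330/-1.034; half-tol=0.090, Σhalf²=0.423314
  +E: nom +15.700 → Σnom=28.880; wc +0.040/-0.100 → slack +1.370/-1.134; half-tol=0.070, Σhalf²=0.428214
  +F: nom +24.800 → Σnom=53.680; wc +0.429/-0.480 → slack +1.799/-1.614; half-tol=0.455, Σhalf²=0.634784
  +G: nom +46.100 → Σnom=99.780; wc +0.284/-0.146 → slack +2.083/-1.760; half-tol=0.215, Σhalf²=0.681009
Nominal = 99.780. Worst-case = [99.780 - 1.760, 99.780 + 2.083] = [98.020, 101.863]. RSS = √0.681009 = 0.825.

nominal=99.780 wc=[98.020,101.863] rss=0.825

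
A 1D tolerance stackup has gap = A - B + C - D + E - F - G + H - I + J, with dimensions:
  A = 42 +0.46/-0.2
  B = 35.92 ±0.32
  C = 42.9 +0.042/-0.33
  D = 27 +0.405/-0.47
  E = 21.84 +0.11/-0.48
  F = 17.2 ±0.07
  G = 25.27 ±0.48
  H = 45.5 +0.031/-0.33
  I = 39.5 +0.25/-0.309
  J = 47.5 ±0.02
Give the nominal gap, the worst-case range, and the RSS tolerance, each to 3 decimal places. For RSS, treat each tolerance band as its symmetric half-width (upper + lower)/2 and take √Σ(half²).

Stack each dimension's contribution:
  +A: nom +42.000 → Σnom=42.000; wc +0.460/-0.200 → slack +0.460/-0.200; half-tol=0.330, Σhalf²=0.108900
  -B: nom -35.920 → Σnom=6.080; wc +0.320/-0.320 → slack +0.780/-0.520; half-tol=0.320, Σhalf²=0.211300
  +C: nom +42.900 → Σnom=48.980; wc +0.042/-0.330 → slack +0.822/-0.850; half-tol=0.186, Σhalf²=0.245896
  -D: nom -27.000 → Σnom=21.980; wc +0.470/-0.405 → slack +1.292/-1.255; half-tol=0.438, Σhalf²=0.437302
  +E: nom +21.840 → Σnom=43.820; wc +0.110/-0.480 → slack +1.402/-1.735; half-tol=0.295, Σhalf²=0.524327
  -F: nom -17.200 → Σnom=26.620; wc +0.070/-0.070 → slack +1.472/-1.805; half-tol=0.070, Σhalf²=0.529227
  -G: nom -25.270 → Σnom=1.350; wc +0.480/-0.480 → slack +1.952/-2.285; half-tol=0.480, Σhalf²=0.759627
  +H: nom +45.500 → Σnom=46.850; wc +0.031/-0.330 → slack +1.983/-2.615; half-tol=0.180, Σhalf²=0.792208
  -I: nom -39.500 → Σnom=7.350; wc +0.309/-0.250 → slack +2.292/-2.865; half-tol=0.279, Σhalf²=0.870328
  +J: nom +47.500 → Σnom=54.850; wc +0.020/-0.020 → slack +2.312/-2.885; half-tol=0.020, Σhalf²=0.870728
Nominal = 54.850. Worst-case = [54.850 - 2.885, 54.850 + 2.312] = [51.965, 57.162]. RSS = √0.870728 = 0.933.

nominal=54.850 wc=[51.965,57.162] rss=0.933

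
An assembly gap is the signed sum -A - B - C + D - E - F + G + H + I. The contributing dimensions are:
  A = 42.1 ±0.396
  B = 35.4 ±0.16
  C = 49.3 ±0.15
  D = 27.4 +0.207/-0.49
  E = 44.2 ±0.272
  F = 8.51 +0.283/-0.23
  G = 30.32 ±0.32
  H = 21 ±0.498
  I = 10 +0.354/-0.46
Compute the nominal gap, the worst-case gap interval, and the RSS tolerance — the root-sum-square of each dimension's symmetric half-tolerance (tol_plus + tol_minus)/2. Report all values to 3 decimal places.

nominal=-90.790 wc=[-93.819,-88.203] rss=0.991

Stack each dimension's contribution:
  -A: nom -42.100 → Σnom=-42.100; wc +0.396/-0.396 → slack +0.396/-0.396; half-tol=0.396, Σhalf²=0.156816
  -B: nom -35.400 → Σnom=-77.500; wc +0.160/-0.160 → slack +0.556/-0.556; half-tol=0.160, Σhalf²=0.182416
  -C: nom -49.300 → Σnom=-126.800; wc +0.150/-0.150 → slack +0.706/-0.706; half-tol=0.150, Σhalf²=0.204916
  +D: nom +27.400 → Σnom=-99.400; wc +0.207/-0.490 → slack +0.913/-1.196; half-tol=0.348, Σhalf²=0.326368
  -E: nom -44.200 → Σnom=-143.600; wc +0.272/-0.272 → slack +1.185/-1.468; half-tol=0.272, Σhalf²=0.400352
  -F: nom -8.510 → Σnom=-152.110; wc +0.230/-0.283 → slack +1.415/-1.751; half-tol=0.257, Σhalf²=0.466145
  +G: nom +30.320 → Σnom=-121.790; wc +0.320/-0.320 → slack +1.735/-2.071; half-tol=0.320, Σhalf²=0.568545
  +H: nom +21.000 → Σnom=-100.790; wc +0.498/-0.498 → slack +2.233/-2.569; half-tol=0.498, Σhalf²=0.816549
  +I: nom +10.000 → Σnom=-90.790; wc +0.354/-0.460 → slack +2.587/-3.029; half-tol=0.407, Σhalf²=0.982198
Nominal = -90.790. Worst-case = [-90.790 - 3.029, -90.790 + 2.587] = [-93.819, -88.203]. RSS = √0.982198 = 0.991.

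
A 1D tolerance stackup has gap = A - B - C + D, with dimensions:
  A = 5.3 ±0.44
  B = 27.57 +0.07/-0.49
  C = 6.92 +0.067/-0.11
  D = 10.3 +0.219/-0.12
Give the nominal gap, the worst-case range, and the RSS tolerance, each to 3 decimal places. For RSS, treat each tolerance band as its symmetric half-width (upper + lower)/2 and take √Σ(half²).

Stack each dimension's contribution:
  +A: nom +5.300 → Σnom=5.300; wc +0.440/-0.440 → slack +0.440/-0.440; half-tol=0.440, Σhalf²=0.193600
  -B: nom -27.570 → Σnom=-22.270; wc +0.490/-0.070 → slack +0.930/-0.510; half-tol=0.280, Σhalf²=0.272000
  -C: nom -6.920 → Σnom=-29.190; wc +0.110/-0.067 → slack +1.040/-0.577; half-tol=0.088, Σhalf²=0.279832
  +D: nom +10.300 → Σnom=-18.890; wc +0.219/-0.120 → slack +1.259/-0.697; half-tol=0.169, Σhalf²=0.308563
Nominal = -18.890. Worst-case = [-18.890 - 0.697, -18.890 + 1.259] = [-19.587, -17.631]. RSS = √0.308563 = 0.555.

nominal=-18.890 wc=[-19.587,-17.631] rss=0.555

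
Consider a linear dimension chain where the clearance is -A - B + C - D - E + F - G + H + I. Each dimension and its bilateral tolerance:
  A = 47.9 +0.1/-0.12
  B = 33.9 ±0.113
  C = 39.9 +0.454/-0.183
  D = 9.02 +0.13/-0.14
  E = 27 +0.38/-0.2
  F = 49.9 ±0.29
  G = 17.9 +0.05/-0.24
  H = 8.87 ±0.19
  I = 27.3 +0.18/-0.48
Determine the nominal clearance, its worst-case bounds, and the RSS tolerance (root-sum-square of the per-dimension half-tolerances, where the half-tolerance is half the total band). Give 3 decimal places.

Stack each dimension's contribution:
  -A: nom -47.900 → Σnom=-47.900; wc +0.120/-0.100 → slack +0.120/-0.100; half-tol=0.110, Σhalf²=0.012100
  -B: nom -33.900 → Σnom=-81.800; wc +0.113/-0.113 → slack +0.233/-0.213; half-tol=0.113, Σhalf²=0.024869
  +C: nom +39.900 → Σnom=-41.900; wc +0.454/-0.183 → slack +0.687/-0.396; half-tol=0.319, Σhalf²=0.126311
  -D: nom -9.020 → Σnom=-50.920; wc +0.140/-0.130 → slack +0.827/-0.526; half-tol=0.135, Σhalf²=0.144536
  -E: nom -27.000 → Σnom=-77.920; wc +0.200/-0.380 → slack +1.027/-0.906; half-tol=0.290, Σhalf²=0.228636
  +F: nom +49.900 → Σnom=-28.020; wc +0.290/-0.290 → slack +1.317/-1.196; half-tol=0.290, Σhalf²=0.312736
  -G: nom -17.900 → Σnom=-45.920; wc +0.240/-0.050 → slack +1.557/-1.246; half-tol=0.145, Σhalf²=0.333761
  +H: nom +8.870 → Σnom=-37.050; wc +0.190/-0.190 → slack +1.747/-1.436; half-tol=0.190, Σhalf²=0.369861
  +I: nom +27.300 → Σnom=-9.750; wc +0.180/-0.480 → slack +1.927/-1.916; half-tol=0.330, Σhalf²=0.478761
Nominal = -9.750. Worst-case = [-9.750 - 1.916, -9.750 + 1.927] = [-11.666, -7.823]. RSS = √0.478761 = 0.692.

nominal=-9.750 wc=[-11.666,-7.823] rss=0.692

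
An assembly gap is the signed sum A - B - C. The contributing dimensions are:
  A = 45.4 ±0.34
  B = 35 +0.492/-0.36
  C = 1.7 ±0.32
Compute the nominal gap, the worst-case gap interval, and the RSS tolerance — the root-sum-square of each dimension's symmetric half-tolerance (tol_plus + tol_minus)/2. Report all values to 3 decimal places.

Stack each dimension's contribution:
  +A: nom +45.400 → Σnom=45.400; wc +0.340/-0.340 → slack +0.340/-0.340; half-tol=0.340, Σhalf²=0.115600
  -B: nom -35.000 → Σnom=10.400; wc +0.360/-0.492 → slack +0.700/-0.832; half-tol=0.426, Σhalf²=0.297076
  -C: nom -1.700 → Σnom=8.700; wc +0.320/-0.320 → slack +1.020/-1.152; half-tol=0.320, Σhalf²=0.399476
Nominal = 8.700. Worst-case = [8.700 - 1.152, 8.700 + 1.020] = [7.548, 9.720]. RSS = √0.399476 = 0.632.

nominal=8.700 wc=[7.548,9.720] rss=0.632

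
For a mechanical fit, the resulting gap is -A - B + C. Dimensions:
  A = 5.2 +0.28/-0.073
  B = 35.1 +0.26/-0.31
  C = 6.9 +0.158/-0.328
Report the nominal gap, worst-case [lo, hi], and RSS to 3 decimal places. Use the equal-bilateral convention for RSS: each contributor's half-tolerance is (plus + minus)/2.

Stack each dimension's contribution:
  -A: nom -5.200 → Σnom=-5.200; wc +0.073/-0.280 → slack +0.073/-0.280; half-tol=0.177, Σhalf²=0.031152
  -B: nom -35.100 → Σnom=-40.300; wc +0.310/-0.260 → slack +0.383/-0.540; half-tol=0.285, Σhalf²=0.112377
  +C: nom +6.900 → Σnom=-33.400; wc +0.158/-0.328 → slack +0.541/-0.868; half-tol=0.243, Σhalf²=0.171426
Nominal = -33.400. Worst-case = [-33.400 - 0.868, -33.400 + 0.541] = [-34.268, -32.859]. RSS = √0.171426 = 0.414.

nominal=-33.400 wc=[-34.268,-32.859] rss=0.414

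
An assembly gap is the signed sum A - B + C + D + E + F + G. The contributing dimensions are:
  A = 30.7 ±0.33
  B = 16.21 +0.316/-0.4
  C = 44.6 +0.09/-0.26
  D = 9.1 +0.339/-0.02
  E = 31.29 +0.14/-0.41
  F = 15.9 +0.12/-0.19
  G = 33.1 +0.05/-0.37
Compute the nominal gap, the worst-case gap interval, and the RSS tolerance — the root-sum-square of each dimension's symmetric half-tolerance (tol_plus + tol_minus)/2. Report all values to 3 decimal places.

Stack each dimension's contribution:
  +A: nom +30.700 → Σnom=30.700; wc +0.330/-0.330 → slack +0.330/-0.330; half-tol=0.330, Σhalf²=0.108900
  -B: nom -16.210 → Σnom=14.490; wc +0.400/-0.316 → slack +0.730/-0.646; half-tol=0.358, Σhalf²=0.237064
  +C: nom +44.600 → Σnom=59.090; wc +0.090/-0.260 → slack +0.820/-0.906; half-tol=0.175, Σhalf²=0.267689
  +D: nom +9.100 → Σnom=68.190; wc +0.339/-0.020 → slack +1.159/-0.926; half-tol=0.180, Σhalf²=0.299909
  +E: nom +31.290 → Σnom=99.480; wc +0.140/-0.410 → slack +1.299/-1.336; half-tol=0.275, Σhalf²=0.375534
  +F: nom +15.900 → Σnom=115.380; wc +0.120/-0.190 → slack +1.419/-1.526; half-tol=0.155, Σhalf²=0.399559
  +G: nom +33.100 → Σnom=148.480; wc +0.050/-0.370 → slack +1.469/-1.896; half-tol=0.210, Σhalf²=0.443659
Nominal = 148.480. Worst-case = [148.480 - 1.896, 148.480 + 1.469] = [146.584, 149.949]. RSS = √0.443659 = 0.666.

nominal=148.480 wc=[146.584,149.949] rss=0.666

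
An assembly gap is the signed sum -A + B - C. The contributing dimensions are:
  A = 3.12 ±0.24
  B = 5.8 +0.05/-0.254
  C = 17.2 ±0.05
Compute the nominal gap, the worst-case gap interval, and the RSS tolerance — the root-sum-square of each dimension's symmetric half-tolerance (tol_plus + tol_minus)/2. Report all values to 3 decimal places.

nominal=-14.520 wc=[-15.064,-14.180] rss=0.288

Stack each dimension's contribution:
  -A: nom -3.120 → Σnom=-3.120; wc +0.240/-0.240 → slack +0.240/-0.240; half-tol=0.240, Σhalf²=0.057600
  +B: nom +5.800 → Σnom=2.680; wc +0.050/-0.254 → slack +0.290/-0.494; half-tol=0.152, Σhalf²=0.080704
  -C: nom -17.200 → Σnom=-14.520; wc +0.050/-0.050 → slack +0.340/-0.544; half-tol=0.050, Σhalf²=0.083204
Nominal = -14.520. Worst-case = [-14.520 - 0.544, -14.520 + 0.340] = [-15.064, -14.180]. RSS = √0.083204 = 0.288.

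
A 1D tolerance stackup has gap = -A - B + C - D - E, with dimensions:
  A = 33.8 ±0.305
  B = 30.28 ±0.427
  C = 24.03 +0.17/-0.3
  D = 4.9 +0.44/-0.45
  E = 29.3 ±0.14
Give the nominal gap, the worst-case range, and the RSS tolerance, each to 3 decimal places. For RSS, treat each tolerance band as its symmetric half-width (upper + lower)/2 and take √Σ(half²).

Stack each dimension's contribution:
  -A: nom -33.800 → Σnom=-33.800; wc +0.305/-0.305 → slack +0.305/-0.305; half-tol=0.305, Σhalf²=0.093025
  -B: nom -30.280 → Σnom=-64.080; wc +0.427/-0.427 → slack +0.732/-0.732; half-tol=0.427, Σhalf²=0.275354
  +C: nom +24.030 → Σnom=-40.050; wc +0.170/-0.300 → slack +0.902/-1.032; half-tol=0.235, Σhalf²=0.330579
  -D: nom -4.900 → Σnom=-44.950; wc +0.450/-0.440 → slack +1.352/-1.472; half-tol=0.445, Σhalf²=0.528604
  -E: nom -29.300 → Σnom=-74.250; wc +0.140/-0.140 → slack +1.492/-1.612; half-tol=0.140, Σhalf²=0.548204
Nominal = -74.250. Worst-case = [-74.250 - 1.612, -74.250 + 1.492] = [-75.862, -72.758]. RSS = √0.548204 = 0.740.

nominal=-74.250 wc=[-75.862,-72.758] rss=0.740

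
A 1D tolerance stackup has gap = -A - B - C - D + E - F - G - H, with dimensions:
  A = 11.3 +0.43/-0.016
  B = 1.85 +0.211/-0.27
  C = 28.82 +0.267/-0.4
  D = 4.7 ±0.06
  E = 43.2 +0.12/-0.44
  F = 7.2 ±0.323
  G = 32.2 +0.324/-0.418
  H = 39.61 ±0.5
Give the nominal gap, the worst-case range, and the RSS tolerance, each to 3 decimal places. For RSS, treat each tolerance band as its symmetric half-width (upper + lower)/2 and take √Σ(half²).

Stack each dimension's contribution:
  -A: nom -11.300 → Σnom=-11.300; wc +0.016/-0.430 → slack +0.016/-0.430; half-tol=0.223, Σhalf²=0.049729
  -B: nom -1.850 → Σnom=-13.150; wc +0.270/-0.211 → slack +0.286/-0.641; half-tol=0.240, Σhalf²=0.107569
  -C: nom -28.820 → Σnom=-41.970; wc +0.400/-0.267 → slack +0.686/-0.908; half-tol=0.334, Σhalf²=0.218792
  -D: nom -4.700 → Σnom=-46.670; wc +0.060/-0.060 → slack +0.746/-0.968; half-tol=0.060, Σhalf²=0.222392
  +E: nom +43.200 → Σnom=-3.470; wc +0.120/-0.440 → slack +0.866/-1.408; half-tol=0.280, Σhalf²=0.300792
  -F: nom -7.200 → Σnom=-10.670; wc +0.323/-0.323 → slack +1.189/-1.731; half-tol=0.323, Σhalf²=0.405121
  -G: nom -32.200 → Σnom=-42.870; wc +0.418/-0.324 → slack +1.607/-2.055; half-tol=0.371, Σhalf²=0.542762
  -H: nom -39.610 → Σnom=-82.480; wc +0.500/-0.500 → slack +2.107/-2.555; half-tol=0.500, Σhalf²=0.792762
Nominal = -82.480. Worst-case = [-82.480 - 2.555, -82.480 + 2.107] = [-85.035, -80.373]. RSS = √0.792762 = 0.890.

nominal=-82.480 wc=[-85.035,-80.373] rss=0.890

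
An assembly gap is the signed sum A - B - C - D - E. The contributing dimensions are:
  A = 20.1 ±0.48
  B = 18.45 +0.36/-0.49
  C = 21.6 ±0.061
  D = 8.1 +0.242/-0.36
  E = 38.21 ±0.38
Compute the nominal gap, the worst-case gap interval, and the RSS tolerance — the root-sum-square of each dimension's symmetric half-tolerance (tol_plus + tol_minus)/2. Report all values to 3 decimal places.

Stack each dimension's contribution:
  +A: nom +20.100 → Σnom=20.100; wc +0.480/-0.480 → slack +0.480/-0.480; half-tol=0.480, Σhalf²=0.230400
  -B: nom -18.450 → Σnom=1.650; wc +0.490/-0.360 → slack +0.970/-0.840; half-tol=0.425, Σhalf²=0.411025
  -C: nom -21.600 → Σnom=-19.950; wc +0.061/-0.061 → slack +1.031/-0.901; half-tol=0.061, Σhalf²=0.414746
  -D: nom -8.100 → Σnom=-28.050; wc +0.360/-0.242 → slack +1.391/-1.143; half-tol=0.301, Σhalf²=0.505347
  -E: nom -38.210 → Σnom=-66.260; wc +0.380/-0.380 → slack +1.771/-1.523; half-tol=0.380, Σhalf²=0.649747
Nominal = -66.260. Worst-case = [-66.260 - 1.523, -66.260 + 1.771] = [-67.783, -64.489]. RSS = √0.649747 = 0.806.

nominal=-66.260 wc=[-67.783,-64.489] rss=0.806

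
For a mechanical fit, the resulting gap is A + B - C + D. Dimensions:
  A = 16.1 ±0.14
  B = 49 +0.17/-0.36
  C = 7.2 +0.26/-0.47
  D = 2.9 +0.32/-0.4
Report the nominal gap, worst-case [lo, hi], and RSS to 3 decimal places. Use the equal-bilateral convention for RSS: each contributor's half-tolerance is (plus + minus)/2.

Stack each dimension's contribution:
  +A: nom +16.100 → Σnom=16.100; wc +0.140/-0.140 → slack +0.140/-0.140; half-tol=0.140, Σhalf²=0.019600
  +B: nom +49.000 → Σnom=65.100; wc +0.170/-0.360 → slack +0.310/-0.500; half-tol=0.265, Σhalf²=0.089825
  -C: nom -7.200 → Σnom=57.900; wc +0.470/-0.260 → slack +0.780/-0.760; half-tol=0.365, Σhalf²=0.223050
  +D: nom +2.900 → Σnom=60.800; wc +0.320/-0.400 → slack +1.100/-1.160; half-tol=0.360, Σhalf²=0.352650
Nominal = 60.800. Worst-case = [60.800 - 1.160, 60.800 + 1.100] = [59.640, 61.900]. RSS = √0.352650 = 0.594.

nominal=60.800 wc=[59.640,61.900] rss=0.594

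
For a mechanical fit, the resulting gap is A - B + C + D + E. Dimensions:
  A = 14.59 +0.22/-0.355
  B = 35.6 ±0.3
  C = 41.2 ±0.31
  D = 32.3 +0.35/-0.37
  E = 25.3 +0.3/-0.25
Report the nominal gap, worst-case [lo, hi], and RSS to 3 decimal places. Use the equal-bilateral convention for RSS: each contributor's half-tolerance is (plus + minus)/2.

Stack each dimension's contribution:
  +A: nom +14.590 → Σnom=14.590; wc +0.220/-0.355 → slack +0.220/-0.355; half-tol=0.287, Σhalf²=0.082656
  -B: nom -35.600 → Σnom=-21.010; wc +0.300/-0.300 → slack +0.520/-0.655; half-tol=0.300, Σhalf²=0.172656
  +C: nom +41.200 → Σnom=20.190; wc +0.310/-0.310 → slack +0.830/-0.965; half-tol=0.310, Σhalf²=0.268756
  +D: nom +32.300 → Σnom=52.490; wc +0.350/-0.370 → slack +1.180/-1.335; half-tol=0.360, Σhalf²=0.398356
  +E: nom +25.300 → Σnom=77.790; wc +0.300/-0.250 → slack +1.480/-1.585; half-tol=0.275, Σhalf²=0.473981
Nominal = 77.790. Worst-case = [77.790 - 1.585, 77.790 + 1.480] = [76.205, 79.270]. RSS = √0.473981 = 0.688.

nominal=77.790 wc=[76.205,79.270] rss=0.688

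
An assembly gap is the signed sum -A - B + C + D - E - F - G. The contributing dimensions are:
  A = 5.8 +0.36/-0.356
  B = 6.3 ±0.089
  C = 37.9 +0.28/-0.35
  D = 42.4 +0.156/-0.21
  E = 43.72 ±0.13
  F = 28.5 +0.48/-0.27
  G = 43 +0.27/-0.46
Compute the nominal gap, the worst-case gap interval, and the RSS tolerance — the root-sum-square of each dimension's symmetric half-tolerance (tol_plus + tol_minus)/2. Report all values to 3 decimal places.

Stack each dimension's contribution:
  -A: nom -5.800 → Σnom=-5.800; wc +0.356/-0.360 → slack +0.356/-0.360; half-tol=0.358, Σhalf²=0.128164
  -B: nom -6.300 → Σnom=-12.100; wc +0.089/-0.089 → slack +0.445/-0.449; half-tol=0.089, Σhalf²=0.136085
  +C: nom +37.900 → Σnom=25.800; wc +0.280/-0.350 → slack +0.725/-0.799; half-tol=0.315, Σhalf²=0.235310
  +D: nom +42.400 → Σnom=68.200; wc +0.156/-0.210 → slack +0.881/-1.009; half-tol=0.183, Σhalf²=0.268799
  -E: nom -43.720 → Σnom=24.480; wc +0.130/-0.130 → slack +1.011/-1.139; half-tol=0.130, Σhalf²=0.285699
  -F: nom -28.500 → Σnom=-4.020; wc +0.270/-0.480 → slack +1.281/-1.619; half-tol=0.375, Σhalf²=0.426324
  -G: nom -43.000 → Σnom=-47.020; wc +0.460/-0.270 → slack +1.741/-1.889; half-tol=0.365, Σhalf²=0.559549
Nominal = -47.020. Worst-case = [-47.020 - 1.889, -47.020 + 1.741] = [-48.909, -45.279]. RSS = √0.559549 = 0.748.

nominal=-47.020 wc=[-48.909,-45.279] rss=0.748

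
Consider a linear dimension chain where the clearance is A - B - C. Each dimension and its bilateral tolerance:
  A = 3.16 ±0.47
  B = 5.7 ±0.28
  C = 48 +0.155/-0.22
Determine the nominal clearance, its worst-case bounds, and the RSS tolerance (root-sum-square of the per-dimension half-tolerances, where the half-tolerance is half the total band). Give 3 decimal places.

nominal=-50.540 wc=[-51.445,-49.570] rss=0.578

Stack each dimension's contribution:
  +A: nom +3.160 → Σnom=3.160; wc +0.470/-0.470 → slack +0.470/-0.470; half-tol=0.470, Σhalf²=0.220900
  -B: nom -5.700 → Σnom=-2.540; wc +0.280/-0.280 → slack +0.750/-0.750; half-tol=0.280, Σhalf²=0.299300
  -C: nom -48.000 → Σnom=-50.540; wc +0.220/-0.155 → slack +0.970/-0.905; half-tol=0.188, Σhalf²=0.334456
Nominal = -50.540. Worst-case = [-50.540 - 0.905, -50.540 + 0.970] = [-51.445, -49.570]. RSS = √0.334456 = 0.578.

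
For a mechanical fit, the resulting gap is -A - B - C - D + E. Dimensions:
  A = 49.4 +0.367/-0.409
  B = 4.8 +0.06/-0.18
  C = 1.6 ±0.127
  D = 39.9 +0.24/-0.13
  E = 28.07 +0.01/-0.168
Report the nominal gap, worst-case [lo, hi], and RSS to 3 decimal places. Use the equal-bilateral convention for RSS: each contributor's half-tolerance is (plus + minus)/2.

nominal=-67.630 wc=[-68.592,-66.774] rss=0.472

Stack each dimension's contribution:
  -A: nom -49.400 → Σnom=-49.400; wc +0.409/-0.367 → slack +0.409/-0.367; half-tol=0.388, Σhalf²=0.150544
  -B: nom -4.800 → Σnom=-54.200; wc +0.180/-0.060 → slack +0.589/-0.427; half-tol=0.120, Σhalf²=0.164944
  -C: nom -1.600 → Σnom=-55.800; wc +0.127/-0.127 → slack +0.716/-0.554; half-tol=0.127, Σhalf²=0.181073
  -D: nom -39.900 → Σnom=-95.700; wc +0.130/-0.240 → slack +0.846/-0.794; half-tol=0.185, Σhalf²=0.215298
  +E: nom +28.070 → Σnom=-67.630; wc +0.010/-0.168 → slack +0.856/-0.962; half-tol=0.089, Σhalf²=0.223219
Nominal = -67.630. Worst-case = [-67.630 - 0.962, -67.630 + 0.856] = [-68.592, -66.774]. RSS = √0.223219 = 0.472.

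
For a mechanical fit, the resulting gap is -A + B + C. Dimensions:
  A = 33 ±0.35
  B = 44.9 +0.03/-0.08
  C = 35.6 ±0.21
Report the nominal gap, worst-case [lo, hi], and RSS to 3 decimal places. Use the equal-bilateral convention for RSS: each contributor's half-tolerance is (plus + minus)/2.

Stack each dimension's contribution:
  -A: nom -33.000 → Σnom=-33.000; wc +0.350/-0.350 → slack +0.350/-0.350; half-tol=0.350, Σhalf²=0.122500
  +B: nom +44.900 → Σnom=11.900; wc +0.030/-0.080 → slack +0.380/-0.430; half-tol=0.055, Σhalf²=0.125525
  +C: nom +35.600 → Σnom=47.500; wc +0.210/-0.210 → slack +0.590/-0.640; half-tol=0.210, Σhalf²=0.169625
Nominal = 47.500. Worst-case = [47.500 - 0.640, 47.500 + 0.590] = [46.860, 48.090]. RSS = √0.169625 = 0.412.

nominal=47.500 wc=[46.860,48.090] rss=0.412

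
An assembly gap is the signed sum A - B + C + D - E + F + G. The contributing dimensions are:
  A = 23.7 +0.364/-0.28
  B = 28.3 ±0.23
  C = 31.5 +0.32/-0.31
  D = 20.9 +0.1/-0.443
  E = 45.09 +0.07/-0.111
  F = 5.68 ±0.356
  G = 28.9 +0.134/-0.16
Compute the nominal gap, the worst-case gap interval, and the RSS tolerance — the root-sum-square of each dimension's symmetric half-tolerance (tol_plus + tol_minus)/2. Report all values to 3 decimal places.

Stack each dimension's contribution:
  +A: nom +23.700 → Σnom=23.700; wc +0.364/-0.280 → slack +0.364/-0.280; half-tol=0.322, Σhalf²=0.103684
  -B: nom -28.300 → Σnom=-4.600; wc +0.230/-0.230 → slack +0.594/-0.510; half-tol=0.230, Σhalf²=0.156584
  +C: nom +31.500 → Σnom=26.900; wc +0.320/-0.310 → slack +0.914/-0.820; half-tol=0.315, Σhalf²=0.255809
  +D: nom +20.900 → Σnom=47.800; wc +0.100/-0.443 → slack +1.014/-1.263; half-tol=0.272, Σhalf²=0.329521
  -E: nom -45.090 → Σnom=2.710; wc +0.111/-0.070 → slack +1.125/-1.333; half-tol=0.090, Σhalf²=0.337711
  +F: nom +5.680 → Σnom=8.390; wc +0.356/-0.356 → slack +1.481/-1.689; half-tol=0.356, Σhalf²=0.464448
  +G: nom +28.900 → Σnom=37.290; wc +0.134/-0.160 → slack +1.615/-1.849; half-tol=0.147, Σhalf²=0.486057
Nominal = 37.290. Worst-case = [37.290 - 1.849, 37.290 + 1.615] = [35.441, 38.905]. RSS = √0.486057 = 0.697.

nominal=37.290 wc=[35.441,38.905] rss=0.697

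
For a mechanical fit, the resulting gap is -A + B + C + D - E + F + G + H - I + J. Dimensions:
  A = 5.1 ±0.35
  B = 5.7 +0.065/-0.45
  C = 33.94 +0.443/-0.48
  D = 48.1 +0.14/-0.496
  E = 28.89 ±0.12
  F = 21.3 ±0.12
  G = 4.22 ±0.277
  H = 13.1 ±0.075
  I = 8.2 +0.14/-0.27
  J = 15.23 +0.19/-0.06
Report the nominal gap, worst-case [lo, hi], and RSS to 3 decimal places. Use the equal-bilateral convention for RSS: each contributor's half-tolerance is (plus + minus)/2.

nominal=99.400 wc=[96.832,101.450] rss=0.820

Stack each dimension's contribution:
  -A: nom -5.100 → Σnom=-5.100; wc +0.350/-0.350 → slack +0.350/-0.350; half-tol=0.350, Σhalf²=0.122500
  +B: nom +5.700 → Σnom=0.600; wc +0.065/-0.450 → slack +0.415/-0.800; half-tol=0.258, Σhalf²=0.188806
  +C: nom +33.940 → Σnom=34.540; wc +0.443/-0.480 → slack +0.858/-1.280; half-tol=0.462, Σhalf²=0.401788
  +D: nom +48.100 → Σnom=82.640; wc +0.140/-0.496 → slack +0.998/-1.776; half-tol=0.318, Σhalf²=0.502912
  -E: nom -28.890 → Σnom=53.750; wc +0.120/-0.120 → slack +1.118/-1.896; half-tol=0.120, Σhalf²=0.517312
  +F: nom +21.300 → Σnom=75.050; wc +0.120/-0.120 → slack +1.238/-2.016; half-tol=0.120, Σhalf²=0.531712
  +G: nom +4.220 → Σnom=79.270; wc +0.277/-0.277 → slack +1.515/-2.293; half-tol=0.277, Σhalf²=0.608441
  +H: nom +13.100 → Σnom=92.370; wc +0.075/-0.075 → slack +1.590/-2.368; half-tol=0.075, Σhalf²=0.614066
  -I: nom -8.200 → Σnom=84.170; wc +0.270/-0.140 → slack +1.860/-2.508; half-tol=0.205, Σhalf²=0.656091
  +J: nom +15.230 → Σnom=99.400; wc +0.190/-0.060 → slack +2.050/-2.568; half-tol=0.125, Σhalf²=0.671716
Nominal = 99.400. Worst-case = [99.400 - 2.568, 99.400 + 2.050] = [96.832, 101.450]. RSS = √0.671716 = 0.820.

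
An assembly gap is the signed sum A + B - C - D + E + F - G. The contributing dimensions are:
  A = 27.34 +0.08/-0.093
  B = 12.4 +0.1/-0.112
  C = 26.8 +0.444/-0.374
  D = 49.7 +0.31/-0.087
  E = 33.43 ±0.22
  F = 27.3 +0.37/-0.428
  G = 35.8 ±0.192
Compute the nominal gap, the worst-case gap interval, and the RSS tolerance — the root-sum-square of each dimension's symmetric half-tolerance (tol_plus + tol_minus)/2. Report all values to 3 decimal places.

Stack each dimension's contribution:
  +A: nom +27.340 → Σnom=27.340; wc +0.080/-0.093 → slack +0.080/-0.093; half-tol=0.086, Σhalf²=0.007482
  +B: nom +12.400 → Σnom=39.740; wc +0.100/-0.112 → slack +0.180/-0.205; half-tol=0.106, Σhalf²=0.018718
  -C: nom -26.800 → Σnom=12.940; wc +0.374/-0.444 → slack +0.554/-0.649; half-tol=0.409, Σhalf²=0.185999
  -D: nom -49.700 → Σnom=-36.760; wc +0.087/-0.310 → slack +0.641/-0.959; half-tol=0.199, Σhalf²=0.225402
  +E: nom +33.430 → Σnom=-3.330; wc +0.220/-0.220 → slack +0.861/-1.179; half-tol=0.220, Σhalf²=0.273802
  +F: nom +27.300 → Σnom=23.970; wc +0.370/-0.428 → slack +1.231/-1.607; half-tol=0.399, Σhalf²=0.433003
  -G: nom -35.800 → Σnom=-11.830; wc +0.192/-0.192 → slack +1.423/-1.799; half-tol=0.192, Σhalf²=0.469867
Nominal = -11.830. Worst-case = [-11.830 - 1.799, -11.830 + 1.423] = [-13.629, -10.407]. RSS = √0.469867 = 0.685.

nominal=-11.830 wc=[-13.629,-10.407] rss=0.685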